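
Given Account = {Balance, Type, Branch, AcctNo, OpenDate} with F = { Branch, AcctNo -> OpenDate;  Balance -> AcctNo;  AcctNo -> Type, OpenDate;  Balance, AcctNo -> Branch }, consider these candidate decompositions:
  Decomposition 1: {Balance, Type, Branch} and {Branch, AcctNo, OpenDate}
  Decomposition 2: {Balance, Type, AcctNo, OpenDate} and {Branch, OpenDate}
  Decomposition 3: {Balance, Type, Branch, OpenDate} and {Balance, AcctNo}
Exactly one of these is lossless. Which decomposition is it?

Decomposition 3

Decomposition 1: common = {Branch}, closure = {Branch} → lossy.
Decomposition 2: common = {OpenDate}, closure = {OpenDate} → lossy.
Decomposition 3: common = {Balance}, closure = {Balance, Type, Branch, AcctNo, OpenDate} → lossless.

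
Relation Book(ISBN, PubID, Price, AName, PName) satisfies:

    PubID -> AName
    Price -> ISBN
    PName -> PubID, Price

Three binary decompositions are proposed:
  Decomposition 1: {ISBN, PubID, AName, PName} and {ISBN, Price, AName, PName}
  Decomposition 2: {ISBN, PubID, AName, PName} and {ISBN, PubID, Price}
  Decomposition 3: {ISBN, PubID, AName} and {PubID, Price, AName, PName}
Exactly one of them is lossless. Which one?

Decomposition 1: common = {ISBN, AName, PName}, closure = {ISBN, PubID, Price, AName, PName} → lossless.
Decomposition 2: common = {ISBN, PubID}, closure = {ISBN, PubID, AName} → lossy.
Decomposition 3: common = {PubID, AName}, closure = {PubID, AName} → lossy.

Decomposition 1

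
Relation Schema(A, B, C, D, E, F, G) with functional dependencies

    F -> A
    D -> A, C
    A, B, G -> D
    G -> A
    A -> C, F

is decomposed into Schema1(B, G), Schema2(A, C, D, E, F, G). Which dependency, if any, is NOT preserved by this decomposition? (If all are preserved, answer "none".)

Check A, B, G → D: no single fragment contains all of {A, B, D, G}, and the restricted closure of {A, B, G} across the fragments never reaches {D}.
F → A is preserved.
D → A, C is preserved.
G → A is preserved.
A → C, F is preserved.

A, B, G -> D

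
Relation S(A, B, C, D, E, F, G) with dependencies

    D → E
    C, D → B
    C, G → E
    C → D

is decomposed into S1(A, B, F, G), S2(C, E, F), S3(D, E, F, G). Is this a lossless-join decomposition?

Chase test. Columns are A, B, C, D, E, F, G; row i has aⱼ where attribute j ∈ Si, else bᵢⱼ.
Initial tableau (one row per fragment):
  row 1: a1 a2 b13 b14 b15 a6 a7
  row 2: b21 b22 a3 b24 a5 a6 b27
  row 3: b31 b32 b33 a4 a5 a6 a7
No row becomes fully distinguished — the join is lossy.

No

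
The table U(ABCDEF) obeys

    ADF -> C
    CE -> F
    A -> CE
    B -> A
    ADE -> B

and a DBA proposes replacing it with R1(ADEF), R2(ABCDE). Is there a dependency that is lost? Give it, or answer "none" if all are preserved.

CE -> F

Check CE → F: no single fragment contains all of {CEF}, and the restricted closure of {CE} across the fragments never reaches {F}.
ADF → C is preserved.
A → CE is preserved.
B → A is preserved.
ADE → B is preserved.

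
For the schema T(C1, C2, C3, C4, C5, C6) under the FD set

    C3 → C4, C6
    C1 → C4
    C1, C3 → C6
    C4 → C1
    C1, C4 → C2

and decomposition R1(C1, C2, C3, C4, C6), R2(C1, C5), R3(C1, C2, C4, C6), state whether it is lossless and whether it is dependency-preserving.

lossy but dependency-preserving

Lossless test (chase): Rows 1 and 2 agree on C1; apply C1→C4 and equate their C4 entries. Rows 1 and 2 agree on C1, C4; apply C1, C4→C2 and equate their C2 entries. No row becomes fully distinguished — the join is lossy.
Dependency preservation: every FD's attributes lie within a single fragment, so each can be enforced locally — preserved.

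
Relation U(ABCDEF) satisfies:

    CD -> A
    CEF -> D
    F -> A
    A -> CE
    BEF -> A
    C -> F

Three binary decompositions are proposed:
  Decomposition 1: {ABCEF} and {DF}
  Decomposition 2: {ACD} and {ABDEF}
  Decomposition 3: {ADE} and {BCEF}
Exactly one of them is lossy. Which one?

Decomposition 3

Decomposition 1: common = {F}, closure = {ACDEF} → lossless.
Decomposition 2: common = {AD}, closure = {ACDEF} → lossless.
Decomposition 3: common = {E}, closure = {E} → lossy.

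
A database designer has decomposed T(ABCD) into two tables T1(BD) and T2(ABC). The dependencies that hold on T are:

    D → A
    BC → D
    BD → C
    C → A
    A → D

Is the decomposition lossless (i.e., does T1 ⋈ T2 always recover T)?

Common attributes: T1 ∩ T2 = {B}.
No dependency enlarges {B}, so (B)⁺ = {B}.
The closure contains neither all of T1 = {BD} nor all of T2 = {ABC}, so the common attributes are not a superkey of either fragment. The join is lossy.

No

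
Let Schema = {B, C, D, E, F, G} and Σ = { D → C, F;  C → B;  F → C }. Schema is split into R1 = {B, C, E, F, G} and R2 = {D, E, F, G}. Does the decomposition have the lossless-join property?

Yes

Common attributes: R1 ∩ R2 = {E, F, G}.
Closure of {E, F, G}: F → C applies, adding C; C → B applies, adding B. So (E, F, G)⁺ = {B, C, E, F, G}.
This closure contains every attribute of R1, so R1 ∩ R2 → R1. The join is lossless.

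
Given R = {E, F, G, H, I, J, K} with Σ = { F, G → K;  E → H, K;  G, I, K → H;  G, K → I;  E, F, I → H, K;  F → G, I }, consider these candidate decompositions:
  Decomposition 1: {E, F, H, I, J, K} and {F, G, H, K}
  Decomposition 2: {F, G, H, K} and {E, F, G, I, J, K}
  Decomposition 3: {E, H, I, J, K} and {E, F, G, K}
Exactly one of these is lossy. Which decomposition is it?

Decomposition 1: common = {F, H, K}, closure = {F, G, H, I, K} → lossless.
Decomposition 2: common = {F, G, K}, closure = {F, G, H, I, K} → lossless.
Decomposition 3: common = {E, K}, closure = {E, H, K} → lossy.

Decomposition 3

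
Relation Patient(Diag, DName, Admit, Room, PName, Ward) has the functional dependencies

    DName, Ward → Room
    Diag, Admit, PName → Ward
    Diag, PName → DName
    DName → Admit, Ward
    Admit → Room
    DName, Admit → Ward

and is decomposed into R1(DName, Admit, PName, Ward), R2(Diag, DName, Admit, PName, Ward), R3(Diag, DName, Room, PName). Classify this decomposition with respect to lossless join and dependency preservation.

lossless but not dependency-preserving

Lossless test (chase): Rows 1 and 2 agree on DName, Ward; apply DName, Ward→Room and equate their Room entries. Rows 1 and 3 agree on DName; apply DName→Admit, Ward and equate their Admit, Ward entries. Rows 1 and 3 agree on Admit; apply Admit→Room and equate their Room entries. Row 2 is now all distinguished symbols — the join is lossless.
Dependency preservation: the restricted closure of {Admit} across the fragments never reaches {Room}, so Admit → Room cannot be enforced without a join — not preserved.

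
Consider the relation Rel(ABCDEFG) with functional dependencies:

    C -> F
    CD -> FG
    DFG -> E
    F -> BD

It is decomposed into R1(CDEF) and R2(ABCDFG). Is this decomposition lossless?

Yes

Common attributes: R1 ∩ R2 = {CDF}.
Closure of {CDF}: CD → FG applies, adding G; DFG → E applies, adding E; F → BD applies, adding B. So (CDF)⁺ = {BCDEFG}.
This closure contains every attribute of R1, so R1 ∩ R2 → R1. The join is lossless.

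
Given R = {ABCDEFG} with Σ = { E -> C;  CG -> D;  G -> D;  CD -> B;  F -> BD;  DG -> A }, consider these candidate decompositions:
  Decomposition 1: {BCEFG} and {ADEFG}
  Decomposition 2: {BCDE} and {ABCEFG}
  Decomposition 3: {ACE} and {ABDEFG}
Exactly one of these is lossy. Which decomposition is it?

Decomposition 2

Decomposition 1: common = {EFG}, closure = {ABCDEFG} → lossless.
Decomposition 2: common = {BCE}, closure = {BCE} → lossy.
Decomposition 3: common = {AE}, closure = {ACE} → lossless.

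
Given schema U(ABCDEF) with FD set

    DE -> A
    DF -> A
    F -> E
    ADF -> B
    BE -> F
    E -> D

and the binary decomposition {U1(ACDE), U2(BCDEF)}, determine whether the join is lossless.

Common attributes: U1 ∩ U2 = {CDE}.
Closure of {CDE}: DE → A applies, adding A. So (CDE)⁺ = {ACDE}.
This closure contains every attribute of U1, so U1 ∩ U2 → U1. The join is lossless.

Yes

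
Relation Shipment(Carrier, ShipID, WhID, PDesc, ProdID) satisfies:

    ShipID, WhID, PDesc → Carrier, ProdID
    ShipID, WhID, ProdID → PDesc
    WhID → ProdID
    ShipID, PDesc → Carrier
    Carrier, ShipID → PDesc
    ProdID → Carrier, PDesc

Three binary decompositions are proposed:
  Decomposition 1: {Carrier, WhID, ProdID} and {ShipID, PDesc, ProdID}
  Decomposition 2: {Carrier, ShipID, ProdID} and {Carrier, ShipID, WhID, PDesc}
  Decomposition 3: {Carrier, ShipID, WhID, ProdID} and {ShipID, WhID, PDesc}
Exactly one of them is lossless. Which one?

Decomposition 1: common = {ProdID}, closure = {Carrier, PDesc, ProdID} → lossy.
Decomposition 2: common = {Carrier, ShipID}, closure = {Carrier, ShipID, PDesc} → lossy.
Decomposition 3: common = {ShipID, WhID}, closure = {Carrier, ShipID, WhID, PDesc, ProdID} → lossless.

Decomposition 3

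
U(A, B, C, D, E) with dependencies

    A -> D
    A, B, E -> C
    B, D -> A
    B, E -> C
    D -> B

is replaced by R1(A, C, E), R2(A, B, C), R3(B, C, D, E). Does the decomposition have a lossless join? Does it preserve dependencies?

Lossless test (chase): Rows 1 and 2 agree on A; apply A→D and equate their D entries. Rows 1 and 2 agree on D; apply D→B and equate their B entries. No row becomes fully distinguished — the join is lossy.
Dependency preservation: the restricted closure of {A} across the fragments never reaches {D}, so A → D cannot be enforced without a join — not preserved.

lossy and not dependency-preserving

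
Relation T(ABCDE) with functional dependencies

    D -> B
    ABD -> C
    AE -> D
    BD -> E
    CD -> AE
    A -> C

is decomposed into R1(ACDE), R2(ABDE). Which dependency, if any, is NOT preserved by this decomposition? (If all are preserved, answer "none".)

none

D → B lies within R2.
ABD → C: restricted closure across fragments reaches C.
AE → D lies within R1.
BD → E lies within R2.
CD → AE lies within R1.
A → C lies within R1.
Every dependency is enforceable on the fragments, so the decomposition is dependency-preserving.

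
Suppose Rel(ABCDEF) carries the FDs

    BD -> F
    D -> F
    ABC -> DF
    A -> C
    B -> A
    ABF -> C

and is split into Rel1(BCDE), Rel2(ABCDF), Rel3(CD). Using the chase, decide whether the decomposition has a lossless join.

Yes

Chase test. Columns are ABCDEF; row i has aⱼ where attribute j ∈ Reli, else bᵢⱼ.
Initial tableau (one row per fragment):
  row 1: b11 a2 a3 a4 a5 b16
  row 2: a1 a2 a3 a4 b25 a6
  row 3: b31 b32 a3 a4 b35 b36
Rows 1 and 2 agree on BD; apply BD→F and equate their F entries.
Rows 1 and 3 agree on D; apply D→F and equate their F entries.
Rows 1 and 2 agree on B; apply B→A and equate their A entries.
Row 1 is now all distinguished symbols — the join is lossless.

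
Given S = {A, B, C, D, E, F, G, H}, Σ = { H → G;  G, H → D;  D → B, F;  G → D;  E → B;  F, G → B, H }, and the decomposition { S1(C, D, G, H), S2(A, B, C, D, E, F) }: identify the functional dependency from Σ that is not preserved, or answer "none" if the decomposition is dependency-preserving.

H → G lies within S1.
G, H → D lies within S1.
D → B, F lies within S2.
G → D lies within S1.
E → B lies within S2.
F, G → B, H: restricted closure across fragments reaches B, H.
Every dependency is enforceable on the fragments, so the decomposition is dependency-preserving.

none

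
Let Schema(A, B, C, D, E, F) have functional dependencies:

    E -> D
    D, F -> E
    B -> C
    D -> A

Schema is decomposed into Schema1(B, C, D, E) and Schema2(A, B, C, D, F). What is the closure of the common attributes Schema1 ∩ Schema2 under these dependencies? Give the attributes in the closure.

A, B, C, D

Schema1 ∩ Schema2 = {B, C, D}.
D → A applies, adding A
Closure: {A, B, C, D}.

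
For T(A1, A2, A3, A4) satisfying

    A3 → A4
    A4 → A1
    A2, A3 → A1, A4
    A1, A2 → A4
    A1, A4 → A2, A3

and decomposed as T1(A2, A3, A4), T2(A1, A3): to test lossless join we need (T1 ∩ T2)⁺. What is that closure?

A1, A2, A3, A4

T1 ∩ T2 = {A3}.
A3 → A4 applies, adding A4
A4 → A1 applies, adding A1
A1, A4 → A2, A3 applies, adding A2
Closure: {A1, A2, A3, A4}.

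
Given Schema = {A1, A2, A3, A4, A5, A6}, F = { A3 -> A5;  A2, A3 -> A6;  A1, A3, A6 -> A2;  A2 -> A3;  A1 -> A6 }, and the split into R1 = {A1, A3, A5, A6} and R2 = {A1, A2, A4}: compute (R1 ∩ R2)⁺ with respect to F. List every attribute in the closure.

R1 ∩ R2 = {A1}.
A1 → A6 applies, adding A6
Closure: {A1, A6}.

A1, A6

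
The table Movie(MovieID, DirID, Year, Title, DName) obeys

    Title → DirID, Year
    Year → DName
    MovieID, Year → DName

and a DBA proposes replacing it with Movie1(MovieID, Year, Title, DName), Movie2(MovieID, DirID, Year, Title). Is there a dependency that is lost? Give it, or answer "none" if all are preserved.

none

Title → DirID, Year lies within Movie2.
Year → DName lies within Movie1.
MovieID, Year → DName lies within Movie1.
Every dependency is enforceable on the fragments, so the decomposition is dependency-preserving.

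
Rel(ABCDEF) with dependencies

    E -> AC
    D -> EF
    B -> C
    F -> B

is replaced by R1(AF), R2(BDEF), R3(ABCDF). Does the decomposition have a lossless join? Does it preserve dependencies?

Lossless test (chase): Rows 2 and 3 agree on D; apply D→EF and equate their EF entries. Rows 2 and 3 agree on B; apply B→C and equate their C entries. Rows 1 and 2 agree on F; apply F→B and equate their B entries. Rows 2 and 3 agree on E; apply E→AC and equate their AC entries. Rows 1 and 2 agree on B; apply B→C and equate their C entries. Row 2 is now all distinguished symbols — the join is lossless.
Dependency preservation: the restricted closure of {E} across the fragments never reaches {AC}, so E → AC cannot be enforced without a join — not preserved.

lossless but not dependency-preserving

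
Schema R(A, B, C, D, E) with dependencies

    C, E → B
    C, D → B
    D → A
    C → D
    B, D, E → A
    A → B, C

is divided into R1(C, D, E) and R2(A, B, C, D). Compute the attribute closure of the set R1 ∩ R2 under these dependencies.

A, B, C, D

R1 ∩ R2 = {C, D}.
C, D → B applies, adding B
D → A applies, adding A
Closure: {A, B, C, D}.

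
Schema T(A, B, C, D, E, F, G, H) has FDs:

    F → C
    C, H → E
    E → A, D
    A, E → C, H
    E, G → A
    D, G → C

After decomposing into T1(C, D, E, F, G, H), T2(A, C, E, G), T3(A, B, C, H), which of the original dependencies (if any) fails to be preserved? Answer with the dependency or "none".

none

F → C lies within T1.
C, H → E lies within T1.
E → A, D: restricted closure across fragments reaches A, D.
A, E → C, H: restricted closure across fragments reaches C, H.
E, G → A lies within T2.
D, G → C lies within T1.
Every dependency is enforceable on the fragments, so the decomposition is dependency-preserving.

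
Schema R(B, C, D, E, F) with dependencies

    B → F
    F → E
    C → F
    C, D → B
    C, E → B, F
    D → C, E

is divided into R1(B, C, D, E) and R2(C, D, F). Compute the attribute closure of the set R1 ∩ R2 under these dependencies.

R1 ∩ R2 = {C, D}.
C → F applies, adding F
C, D → B applies, adding B
D → C, E applies, adding E
Closure: {B, C, D, E, F}.

B, C, D, E, F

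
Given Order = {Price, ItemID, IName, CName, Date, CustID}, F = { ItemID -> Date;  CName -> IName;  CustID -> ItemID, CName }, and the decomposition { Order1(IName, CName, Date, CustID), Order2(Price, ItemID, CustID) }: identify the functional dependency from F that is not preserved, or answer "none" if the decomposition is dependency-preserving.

ItemID -> Date

Check ItemID → Date: no single fragment contains all of {ItemID, Date}, and the restricted closure of {ItemID} across the fragments never reaches {Date}.
CName → IName is preserved.
CustID → ItemID, CName is preserved.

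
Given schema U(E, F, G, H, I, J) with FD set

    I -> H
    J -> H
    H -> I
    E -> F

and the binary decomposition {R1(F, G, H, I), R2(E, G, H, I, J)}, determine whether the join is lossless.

No

Common attributes: R1 ∩ R2 = {G, H, I}.
No dependency enlarges {G, H, I}, so (G, H, I)⁺ = {G, H, I}.
The closure contains neither all of R1 = {F, G, H, I} nor all of R2 = {E, G, H, I, J}, so the common attributes are not a superkey of either fragment. The join is lossy.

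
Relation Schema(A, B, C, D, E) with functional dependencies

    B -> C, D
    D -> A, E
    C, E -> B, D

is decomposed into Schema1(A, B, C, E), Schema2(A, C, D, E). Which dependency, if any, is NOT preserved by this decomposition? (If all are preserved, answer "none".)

B → C, D: restricted closure across fragments reaches C, D.
D → A, E lies within Schema2.
C, E → B, D: restricted closure across fragments reaches B, D.
Every dependency is enforceable on the fragments, so the decomposition is dependency-preserving.

none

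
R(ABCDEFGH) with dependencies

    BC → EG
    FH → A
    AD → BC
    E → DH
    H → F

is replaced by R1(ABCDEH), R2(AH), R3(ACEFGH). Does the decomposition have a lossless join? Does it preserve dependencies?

lossless and dependency-preserving

Lossless test (chase): Rows 1 and 3 agree on E; apply E→DH and equate their DH entries. Rows 1 and 2 agree on H; apply H→F and equate their F entries. Rows 1 and 3 agree on H; apply H→F and equate their F entries. Rows 1 and 3 agree on AD; apply AD→BC and equate their BC entries. Rows 1 and 3 agree on BC; apply BC→EG and equate their EG entries. Row 1 is now all distinguished symbols — the join is lossless.
Dependency preservation: BC → EG is not contained in any single fragment, but the restricted closure of its left-hand side across the fragments still reaches the right-hand side; the remaining FDs each lie inside some fragment. All dependencies are preserved.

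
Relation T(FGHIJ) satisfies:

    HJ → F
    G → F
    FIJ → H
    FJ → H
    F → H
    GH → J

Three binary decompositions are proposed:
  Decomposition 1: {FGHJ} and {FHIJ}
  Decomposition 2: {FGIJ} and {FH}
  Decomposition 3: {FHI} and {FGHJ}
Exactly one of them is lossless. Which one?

Decomposition 1: common = {FHJ}, closure = {FHJ} → lossy.
Decomposition 2: common = {F}, closure = {FH} → lossless.
Decomposition 3: common = {FH}, closure = {FH} → lossy.

Decomposition 2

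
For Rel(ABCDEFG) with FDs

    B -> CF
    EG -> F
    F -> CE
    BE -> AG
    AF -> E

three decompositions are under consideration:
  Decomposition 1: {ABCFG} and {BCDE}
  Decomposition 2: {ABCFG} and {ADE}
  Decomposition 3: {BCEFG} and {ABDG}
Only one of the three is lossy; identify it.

Decomposition 1: common = {BC}, closure = {ABCEFG} → lossless.
Decomposition 2: common = {A}, closure = {A} → lossy.
Decomposition 3: common = {BG}, closure = {ABCEFG} → lossless.

Decomposition 2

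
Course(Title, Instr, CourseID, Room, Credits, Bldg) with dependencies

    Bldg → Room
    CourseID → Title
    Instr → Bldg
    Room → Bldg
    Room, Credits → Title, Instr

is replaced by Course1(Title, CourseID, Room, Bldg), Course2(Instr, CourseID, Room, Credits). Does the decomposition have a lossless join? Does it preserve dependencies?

lossless but not dependency-preserving

Lossless test: (CourseID, Room)⁺ = {Title, CourseID, Room, Bldg}, which contains all of one fragment — lossless.
Dependency preservation: the restricted closure of {Room, Credits} across the fragments never reaches {Title, Instr}, so Room, Credits → Title, Instr cannot be enforced without a join — not preserved.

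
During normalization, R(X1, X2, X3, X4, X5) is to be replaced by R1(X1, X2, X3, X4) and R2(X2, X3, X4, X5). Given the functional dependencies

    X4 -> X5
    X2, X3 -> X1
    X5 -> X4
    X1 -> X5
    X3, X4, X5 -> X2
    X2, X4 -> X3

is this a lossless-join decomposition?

Common attributes: R1 ∩ R2 = {X2, X3, X4}.
Closure of {X2, X3, X4}: X4 → X5 applies, adding X5; X2, X3 → X1 applies, adding X1. So (X2, X3, X4)⁺ = {X1, X2, X3, X4, X5}.
This closure contains every attribute of R1, so R1 ∩ R2 → R1. The join is lossless.

Yes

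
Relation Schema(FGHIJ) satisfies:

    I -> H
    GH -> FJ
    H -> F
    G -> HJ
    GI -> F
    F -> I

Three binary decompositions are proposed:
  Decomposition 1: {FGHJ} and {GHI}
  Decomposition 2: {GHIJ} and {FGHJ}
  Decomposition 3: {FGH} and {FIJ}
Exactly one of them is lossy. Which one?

Decomposition 3

Decomposition 1: common = {GH}, closure = {FGHIJ} → lossless.
Decomposition 2: common = {GHJ}, closure = {FGHIJ} → lossless.
Decomposition 3: common = {F}, closure = {FHI} → lossy.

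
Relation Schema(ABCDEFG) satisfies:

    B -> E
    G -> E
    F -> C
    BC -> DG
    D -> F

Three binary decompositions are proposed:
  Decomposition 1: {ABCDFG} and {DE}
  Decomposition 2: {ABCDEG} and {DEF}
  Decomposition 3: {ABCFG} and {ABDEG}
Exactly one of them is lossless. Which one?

Decomposition 1: common = {D}, closure = {CDF} → lossy.
Decomposition 2: common = {DE}, closure = {CDEF} → lossless.
Decomposition 3: common = {ABG}, closure = {ABEG} → lossy.

Decomposition 2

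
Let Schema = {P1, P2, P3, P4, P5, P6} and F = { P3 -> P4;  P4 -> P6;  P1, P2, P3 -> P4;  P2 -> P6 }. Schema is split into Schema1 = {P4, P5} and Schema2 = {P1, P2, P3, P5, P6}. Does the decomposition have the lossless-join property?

No

Common attributes: Schema1 ∩ Schema2 = {P5}.
No dependency enlarges {P5}, so (P5)⁺ = {P5}.
The closure contains neither all of Schema1 = {P4, P5} nor all of Schema2 = {P1, P2, P3, P5, P6}, so the common attributes are not a superkey of either fragment. The join is lossy.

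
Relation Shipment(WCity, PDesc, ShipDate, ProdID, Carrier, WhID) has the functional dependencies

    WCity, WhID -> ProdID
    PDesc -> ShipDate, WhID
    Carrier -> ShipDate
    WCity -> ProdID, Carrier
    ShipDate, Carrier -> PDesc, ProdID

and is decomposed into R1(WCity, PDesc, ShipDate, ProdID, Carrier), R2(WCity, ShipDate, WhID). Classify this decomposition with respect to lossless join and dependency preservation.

Lossless test: (WCity, ShipDate)⁺ = {WCity, PDesc, ShipDate, ProdID, Carrier, WhID}, which contains all of one fragment — lossless.
Dependency preservation: the restricted closure of {PDesc} across the fragments never reaches {ShipDate, WhID}, so PDesc → ShipDate, WhID cannot be enforced without a join — not preserved.

lossless but not dependency-preserving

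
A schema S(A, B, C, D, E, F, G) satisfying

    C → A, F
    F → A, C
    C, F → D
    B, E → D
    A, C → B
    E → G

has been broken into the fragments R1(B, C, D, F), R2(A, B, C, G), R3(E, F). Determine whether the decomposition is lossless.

Chase test. Columns are A, B, C, D, E, F, G; row i has aⱼ where attribute j ∈ Ri, else bᵢⱼ.
Initial tableau (one row per fragment):
  row 1: b11 a2 a3 a4 b15 a6 b17
  row 2: a1 a2 a3 b24 b25 b26 a7
  row 3: b31 b32 b33 b34 a5 a6 b37
Rows 1 and 2 agree on C; apply C→A, F and equate their A, F entries.
Rows 1 and 3 agree on F; apply F→A, C and equate their A, C entries.
Rows 1 and 2 agree on C, F; apply C, F→D and equate their D entries.
Rows 1 and 3 agree on C, F; apply C, F→D and equate their D entries.
Rows 1 and 3 agree on A, C; apply A, C→B and equate their B entries.
No row becomes fully distinguished — the join is lossy.

No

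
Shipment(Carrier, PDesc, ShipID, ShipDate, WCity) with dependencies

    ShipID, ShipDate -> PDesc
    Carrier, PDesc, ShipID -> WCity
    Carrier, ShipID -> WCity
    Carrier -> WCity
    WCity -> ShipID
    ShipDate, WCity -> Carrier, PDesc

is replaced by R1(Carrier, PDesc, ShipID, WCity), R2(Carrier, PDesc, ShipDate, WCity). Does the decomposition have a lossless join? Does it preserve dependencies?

Lossless test: (Carrier, PDesc, WCity)⁺ = {Carrier, PDesc, ShipID, WCity}, which contains all of one fragment — lossless.
Dependency preservation: the restricted closure of {ShipID, ShipDate} across the fragments never reaches {PDesc}, so ShipID, ShipDate → PDesc cannot be enforced without a join — not preserved.

lossless but not dependency-preserving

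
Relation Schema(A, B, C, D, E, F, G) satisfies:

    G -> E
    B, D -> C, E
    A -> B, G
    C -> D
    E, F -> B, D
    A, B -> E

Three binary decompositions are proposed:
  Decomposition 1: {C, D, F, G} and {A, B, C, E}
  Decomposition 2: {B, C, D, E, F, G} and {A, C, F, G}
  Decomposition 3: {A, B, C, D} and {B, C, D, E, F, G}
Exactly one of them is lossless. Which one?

Decomposition 2

Decomposition 1: common = {C}, closure = {C, D} → lossy.
Decomposition 2: common = {C, F, G}, closure = {B, C, D, E, F, G} → lossless.
Decomposition 3: common = {B, C, D}, closure = {B, C, D, E} → lossy.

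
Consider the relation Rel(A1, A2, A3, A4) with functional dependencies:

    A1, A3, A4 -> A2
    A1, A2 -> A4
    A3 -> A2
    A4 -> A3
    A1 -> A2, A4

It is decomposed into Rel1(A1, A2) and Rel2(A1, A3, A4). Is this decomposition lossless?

Yes

Common attributes: Rel1 ∩ Rel2 = {A1}.
Closure of {A1}: A1 → A2, A4 applies, adding A2, A4; A4 → A3 applies, adding A3. So (A1)⁺ = {A1, A2, A3, A4}.
This closure contains every attribute of Rel1, so Rel1 ∩ Rel2 → Rel1. The join is lossless.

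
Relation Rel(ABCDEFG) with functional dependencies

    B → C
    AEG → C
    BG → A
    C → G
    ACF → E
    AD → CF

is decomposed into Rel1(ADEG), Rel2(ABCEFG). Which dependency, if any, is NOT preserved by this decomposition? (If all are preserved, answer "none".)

Check AD → CF: no single fragment contains all of {ACDF}, and the restricted closure of {AD} across the fragments never reaches {CF}.
B → C is preserved.
AEG → C is preserved.
BG → A is preserved.
C → G is preserved.
ACF → E is preserved.

AD → CF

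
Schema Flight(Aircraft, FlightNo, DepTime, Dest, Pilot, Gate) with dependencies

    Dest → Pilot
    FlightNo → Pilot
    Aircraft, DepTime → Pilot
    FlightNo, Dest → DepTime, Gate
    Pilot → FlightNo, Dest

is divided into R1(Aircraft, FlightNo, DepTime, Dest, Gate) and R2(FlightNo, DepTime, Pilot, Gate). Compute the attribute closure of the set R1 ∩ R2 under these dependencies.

R1 ∩ R2 = {FlightNo, DepTime, Gate}.
FlightNo → Pilot applies, adding Pilot
Pilot → FlightNo, Dest applies, adding Dest
Closure: {FlightNo, DepTime, Dest, Pilot, Gate}.

FlightNo, DepTime, Dest, Pilot, Gate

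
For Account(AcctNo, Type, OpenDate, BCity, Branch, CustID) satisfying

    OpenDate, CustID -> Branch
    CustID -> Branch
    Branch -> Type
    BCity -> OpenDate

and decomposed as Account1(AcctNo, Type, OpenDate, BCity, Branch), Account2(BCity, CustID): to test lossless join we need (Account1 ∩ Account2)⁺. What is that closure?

Account1 ∩ Account2 = {BCity}.
BCity → OpenDate applies, adding OpenDate
Closure: {OpenDate, BCity}.

OpenDate, BCity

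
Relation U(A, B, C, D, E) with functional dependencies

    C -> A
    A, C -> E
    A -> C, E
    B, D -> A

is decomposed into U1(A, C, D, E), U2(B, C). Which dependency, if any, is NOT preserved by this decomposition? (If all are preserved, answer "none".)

B, D -> A

Check B, D → A: no single fragment contains all of {A, B, D}, and the restricted closure of {B, D} across the fragments never reaches {A}.
C → A is preserved.
A, C → E is preserved.
A → C, E is preserved.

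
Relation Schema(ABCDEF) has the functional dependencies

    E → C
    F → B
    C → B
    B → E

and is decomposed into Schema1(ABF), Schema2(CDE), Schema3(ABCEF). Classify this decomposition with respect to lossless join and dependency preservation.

Lossless test (chase): Rows 2 and 3 agree on C; apply C→B and equate their B entries. Rows 1 and 2 agree on B; apply B→E and equate their E entries. Rows 1 and 2 agree on E; apply E→C and equate their C entries. No row becomes fully distinguished — the join is lossy.
Dependency preservation: every FD's attributes lie within a single fragment, so each can be enforced locally — preserved.

lossy but dependency-preserving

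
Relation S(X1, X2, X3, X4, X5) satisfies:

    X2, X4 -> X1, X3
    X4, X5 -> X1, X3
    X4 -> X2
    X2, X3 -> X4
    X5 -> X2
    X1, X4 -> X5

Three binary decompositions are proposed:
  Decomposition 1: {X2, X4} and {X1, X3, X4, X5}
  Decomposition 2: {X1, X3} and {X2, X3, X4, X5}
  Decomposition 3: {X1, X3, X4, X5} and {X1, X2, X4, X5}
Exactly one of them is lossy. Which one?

Decomposition 2

Decomposition 1: common = {X4}, closure = {X1, X2, X3, X4, X5} → lossless.
Decomposition 2: common = {X3}, closure = {X3} → lossy.
Decomposition 3: common = {X1, X4, X5}, closure = {X1, X2, X3, X4, X5} → lossless.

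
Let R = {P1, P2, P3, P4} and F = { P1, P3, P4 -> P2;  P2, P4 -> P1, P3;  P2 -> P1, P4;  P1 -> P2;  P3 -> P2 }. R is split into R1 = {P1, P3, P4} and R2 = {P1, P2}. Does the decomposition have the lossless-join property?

Common attributes: R1 ∩ R2 = {P1}.
Closure of {P1}: P1 → P2 applies, adding P2; P2 → P1, P4 applies, adding P4; P2, P4 → P1, P3 applies, adding P3. So (P1)⁺ = {P1, P2, P3, P4}.
This closure contains every attribute of R1, so R1 ∩ R2 → R1. The join is lossless.

Yes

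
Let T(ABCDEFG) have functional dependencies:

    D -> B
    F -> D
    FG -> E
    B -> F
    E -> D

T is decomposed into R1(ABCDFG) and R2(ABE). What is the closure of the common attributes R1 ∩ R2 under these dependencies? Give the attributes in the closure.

R1 ∩ R2 = {AB}.
B → F applies, adding F
F → D applies, adding D
Closure: {ABDF}.

ABDF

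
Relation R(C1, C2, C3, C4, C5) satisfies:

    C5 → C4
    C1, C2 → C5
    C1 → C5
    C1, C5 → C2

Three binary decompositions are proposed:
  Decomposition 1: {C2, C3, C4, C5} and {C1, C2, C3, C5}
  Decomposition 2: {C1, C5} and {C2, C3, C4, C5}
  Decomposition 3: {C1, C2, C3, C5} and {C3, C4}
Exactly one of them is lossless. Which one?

Decomposition 1

Decomposition 1: common = {C2, C3, C5}, closure = {C2, C3, C4, C5} → lossless.
Decomposition 2: common = {C5}, closure = {C4, C5} → lossy.
Decomposition 3: common = {C3}, closure = {C3} → lossy.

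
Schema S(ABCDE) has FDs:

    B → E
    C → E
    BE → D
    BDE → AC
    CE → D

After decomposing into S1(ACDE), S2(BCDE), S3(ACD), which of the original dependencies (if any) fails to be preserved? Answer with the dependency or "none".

BDE → AC

Check BDE → AC: no single fragment contains all of {ABCDE}, and the restricted closure of {BDE} across the fragments never reaches {AC}.
B → E is preserved.
C → E is preserved.
BE → D is preserved.
CE → D is preserved.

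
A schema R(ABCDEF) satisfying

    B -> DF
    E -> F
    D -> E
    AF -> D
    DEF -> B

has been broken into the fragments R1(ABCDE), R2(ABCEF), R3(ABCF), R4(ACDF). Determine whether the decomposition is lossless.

Chase test. Columns are ABCDEF; row i has aⱼ where attribute j ∈ Ri, else bᵢⱼ.
Initial tableau (one row per fragment):
  row 1: a1 a2 a3 a4 a5 b16
  row 2: a1 a2 a3 b24 a5 a6
  row 3: a1 a2 a3 b34 b35 a6
  row 4: a1 b42 a3 a4 b45 a6
Rows 1 and 2 agree on B; apply B→DF and equate their DF entries.
Rows 1 and 3 agree on B; apply B→DF and equate their DF entries.
Rows 1 and 3 agree on D; apply D→E and equate their E entries.
Rows 1 and 4 agree on D; apply D→E and equate their E entries.
Rows 1 and 4 agree on DEF; apply DEF→B and equate their B entries.
Row 1 is now all distinguished symbols — the join is lossless.

Yes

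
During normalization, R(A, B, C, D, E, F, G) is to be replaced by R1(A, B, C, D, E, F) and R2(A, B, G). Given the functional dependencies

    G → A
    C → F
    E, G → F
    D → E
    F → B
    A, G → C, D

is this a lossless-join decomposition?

Common attributes: R1 ∩ R2 = {A, B}.
No dependency enlarges {A, B}, so (A, B)⁺ = {A, B}.
The closure contains neither all of R1 = {A, B, C, D, E, F} nor all of R2 = {A, B, G}, so the common attributes are not a superkey of either fragment. The join is lossy.

No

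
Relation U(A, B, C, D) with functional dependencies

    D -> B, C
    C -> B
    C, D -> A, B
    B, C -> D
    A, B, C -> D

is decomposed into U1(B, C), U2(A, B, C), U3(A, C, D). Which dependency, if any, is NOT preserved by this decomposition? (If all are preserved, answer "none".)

none

D → B, C: restricted closure across fragments reaches B, C.
C → B lies within U1.
C, D → A, B: restricted closure across fragments reaches A, B.
B, C → D: restricted closure across fragments reaches D.
A, B, C → D: restricted closure across fragments reaches D.
Every dependency is enforceable on the fragments, so the decomposition is dependency-preserving.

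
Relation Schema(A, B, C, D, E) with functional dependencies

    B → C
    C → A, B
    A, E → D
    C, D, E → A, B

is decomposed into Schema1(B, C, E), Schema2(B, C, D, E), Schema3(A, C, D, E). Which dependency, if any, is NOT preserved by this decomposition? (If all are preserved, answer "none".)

none

B → C lies within Schema1.
C → A, B: restricted closure across fragments reaches A, B.
A, E → D lies within Schema3.
C, D, E → A, B: restricted closure across fragments reaches A, B.
Every dependency is enforceable on the fragments, so the decomposition is dependency-preserving.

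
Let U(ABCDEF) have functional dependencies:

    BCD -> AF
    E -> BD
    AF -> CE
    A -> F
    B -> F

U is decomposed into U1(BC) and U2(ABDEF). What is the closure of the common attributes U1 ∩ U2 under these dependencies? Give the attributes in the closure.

BF

U1 ∩ U2 = {B}.
B → F applies, adding F
Closure: {BF}.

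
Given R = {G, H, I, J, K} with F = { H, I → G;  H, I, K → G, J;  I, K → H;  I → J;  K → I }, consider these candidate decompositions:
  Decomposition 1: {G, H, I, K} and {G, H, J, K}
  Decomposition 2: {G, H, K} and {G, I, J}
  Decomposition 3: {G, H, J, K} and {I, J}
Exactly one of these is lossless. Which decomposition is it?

Decomposition 1: common = {G, H, K}, closure = {G, H, I, J, K} → lossless.
Decomposition 2: common = {G}, closure = {G} → lossy.
Decomposition 3: common = {J}, closure = {J} → lossy.

Decomposition 1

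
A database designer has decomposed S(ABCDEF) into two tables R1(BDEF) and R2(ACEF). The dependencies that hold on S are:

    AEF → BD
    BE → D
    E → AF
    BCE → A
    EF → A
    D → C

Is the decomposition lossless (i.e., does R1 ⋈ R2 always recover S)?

Common attributes: R1 ∩ R2 = {EF}.
Closure of {EF}: E → AF applies, adding A; AEF → BD applies, adding BD; D → C applies, adding C. So (EF)⁺ = {ABCDEF}.
This closure contains every attribute of R1, so R1 ∩ R2 → R1. The join is lossless.

Yes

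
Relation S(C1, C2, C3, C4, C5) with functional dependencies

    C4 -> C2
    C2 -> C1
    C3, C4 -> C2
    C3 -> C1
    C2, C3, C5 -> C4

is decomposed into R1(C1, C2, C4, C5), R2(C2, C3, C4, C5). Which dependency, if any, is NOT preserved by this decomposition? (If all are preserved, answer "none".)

C3 -> C1

Check C3 → C1: no single fragment contains all of {C1, C3}, and the restricted closure of {C3} across the fragments never reaches {C1}.
C4 → C2 is preserved.
C2 → C1 is preserved.
C3, C4 → C2 is preserved.
C2, C3, C5 → C4 is preserved.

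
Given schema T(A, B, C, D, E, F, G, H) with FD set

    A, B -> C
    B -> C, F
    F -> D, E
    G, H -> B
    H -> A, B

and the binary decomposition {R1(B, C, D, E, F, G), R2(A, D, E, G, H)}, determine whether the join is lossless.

Common attributes: R1 ∩ R2 = {D, E, G}.
No dependency enlarges {D, E, G}, so (D, E, G)⁺ = {D, E, G}.
The closure contains neither all of R1 = {B, C, D, E, F, G} nor all of R2 = {A, D, E, G, H}, so the common attributes are not a superkey of either fragment. The join is lossy.

No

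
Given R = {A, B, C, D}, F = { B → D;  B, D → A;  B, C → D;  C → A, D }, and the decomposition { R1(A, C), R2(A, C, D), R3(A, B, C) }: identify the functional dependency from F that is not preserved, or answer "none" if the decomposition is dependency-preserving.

Check B → D: no single fragment contains all of {B, D}, and the restricted closure of {B} across the fragments never reaches {D}.
B, D → A is preserved.
B, C → D is preserved.
C → A, D is preserved.

B → D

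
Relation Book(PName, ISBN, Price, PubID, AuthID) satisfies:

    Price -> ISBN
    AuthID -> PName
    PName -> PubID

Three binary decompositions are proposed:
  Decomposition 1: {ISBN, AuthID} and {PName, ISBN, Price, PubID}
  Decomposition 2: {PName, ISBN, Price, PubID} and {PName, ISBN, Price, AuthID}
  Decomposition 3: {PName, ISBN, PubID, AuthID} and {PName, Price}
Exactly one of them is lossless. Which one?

Decomposition 1: common = {ISBN}, closure = {ISBN} → lossy.
Decomposition 2: common = {PName, ISBN, Price}, closure = {PName, ISBN, Price, PubID} → lossless.
Decomposition 3: common = {PName}, closure = {PName, PubID} → lossy.

Decomposition 2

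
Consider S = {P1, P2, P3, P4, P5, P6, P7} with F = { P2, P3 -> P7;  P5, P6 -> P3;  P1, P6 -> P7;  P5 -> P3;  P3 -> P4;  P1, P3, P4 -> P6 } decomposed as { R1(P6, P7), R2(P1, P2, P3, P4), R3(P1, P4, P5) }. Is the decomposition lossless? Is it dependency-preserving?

lossy and not dependency-preserving

Lossless test (chase): applying each FD to every pair of rows produces no changes in the tableau, so no row becomes fully distinguished — the join is lossy.
Dependency preservation: the restricted closure of {P2, P3} across the fragments never reaches {P7}, so P2, P3 → P7 cannot be enforced without a join — not preserved.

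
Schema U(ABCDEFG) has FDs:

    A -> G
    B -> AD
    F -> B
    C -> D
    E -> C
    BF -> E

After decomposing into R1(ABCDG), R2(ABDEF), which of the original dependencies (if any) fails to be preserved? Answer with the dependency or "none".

Check E → C: no single fragment contains all of {CE}, and the restricted closure of {E} across the fragments never reaches {C}.
A → G is preserved.
B → AD is preserved.
F → B is preserved.
C → D is preserved.
BF → E is preserved.

E -> C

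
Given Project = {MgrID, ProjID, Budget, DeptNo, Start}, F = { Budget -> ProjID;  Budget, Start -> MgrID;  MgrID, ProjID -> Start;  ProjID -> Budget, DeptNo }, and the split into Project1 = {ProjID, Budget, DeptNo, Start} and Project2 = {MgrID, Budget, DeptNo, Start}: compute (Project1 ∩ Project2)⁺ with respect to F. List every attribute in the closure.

MgrID, ProjID, Budget, DeptNo, Start

Project1 ∩ Project2 = {Budget, DeptNo, Start}.
Budget → ProjID applies, adding ProjID
Budget, Start → MgrID applies, adding MgrID
Closure: {MgrID, ProjID, Budget, DeptNo, Start}.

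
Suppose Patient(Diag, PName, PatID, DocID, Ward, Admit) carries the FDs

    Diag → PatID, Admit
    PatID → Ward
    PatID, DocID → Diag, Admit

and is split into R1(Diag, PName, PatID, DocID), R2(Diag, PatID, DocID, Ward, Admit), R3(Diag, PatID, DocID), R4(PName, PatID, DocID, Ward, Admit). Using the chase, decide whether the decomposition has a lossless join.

Yes

Chase test. Columns are Diag, PName, PatID, DocID, Ward, Admit; row i has aⱼ where attribute j ∈ Ri, else bᵢⱼ.
Initial tableau (one row per fragment):
  row 1: a1 a2 a3 a4 b15 b16
  row 2: a1 b22 a3 a4 a5 a6
  row 3: a1 b32 a3 a4 b35 b36
  row 4: b41 a2 a3 a4 a5 a6
Rows 1 and 2 agree on Diag; apply Diag→PatID, Admit and equate their PatID, Admit entries.
Rows 1 and 3 agree on Diag; apply Diag→PatID, Admit and equate their PatID, Admit entries.
Rows 1 and 2 agree on PatID; apply PatID→Ward and equate their Ward entries.
Rows 1 and 3 agree on PatID; apply PatID→Ward and equate their Ward entries.
Rows 1 and 4 agree on PatID, DocID; apply PatID, DocID→Diag, Admit and equate their Diag, Admit entries.
Row 1 is now all distinguished symbols — the join is lossless.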